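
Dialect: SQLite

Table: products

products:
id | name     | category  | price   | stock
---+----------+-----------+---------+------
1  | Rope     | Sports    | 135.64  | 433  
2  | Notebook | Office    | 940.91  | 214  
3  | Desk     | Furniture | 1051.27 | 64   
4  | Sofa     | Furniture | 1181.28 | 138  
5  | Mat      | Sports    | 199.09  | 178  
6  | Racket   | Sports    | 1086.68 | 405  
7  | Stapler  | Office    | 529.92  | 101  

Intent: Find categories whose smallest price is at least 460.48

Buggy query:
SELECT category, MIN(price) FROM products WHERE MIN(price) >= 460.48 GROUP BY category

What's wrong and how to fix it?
Bug: Aggregates like MIN are computed per group after WHERE runs

Fix: Replace WHERE with HAVING after the GROUP BY

Corrected query:
SELECT category, MIN(price) FROM products GROUP BY category HAVING MIN(price) >= 460.48

Result:
category  | MIN(price)
----------+-----------
Furniture | 1051.27   
Office    | 529.92    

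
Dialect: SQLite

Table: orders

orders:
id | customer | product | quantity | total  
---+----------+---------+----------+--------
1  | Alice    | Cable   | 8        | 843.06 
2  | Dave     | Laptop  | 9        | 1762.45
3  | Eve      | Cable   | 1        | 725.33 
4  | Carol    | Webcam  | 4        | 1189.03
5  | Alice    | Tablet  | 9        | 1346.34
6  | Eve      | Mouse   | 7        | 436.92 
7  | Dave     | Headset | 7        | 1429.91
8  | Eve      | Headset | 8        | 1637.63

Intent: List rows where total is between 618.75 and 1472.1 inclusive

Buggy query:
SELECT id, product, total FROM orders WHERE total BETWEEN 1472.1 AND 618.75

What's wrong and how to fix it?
Bug: BETWEEN expects the lower bound first; with 1472.1 AND 618.75 the range is empty

Fix: Swap the bounds so the smaller value comes first

Corrected query:
SELECT id, product, total FROM orders WHERE total BETWEEN 618.75 AND 1472.1

Result:
id | product | total  
---+---------+--------
1  | Cable   | 843.06 
3  | Cable   | 725.33 
4  | Webcam  | 1189.03
5  | Tablet  | 1346.34
7  | Headset | 1429.91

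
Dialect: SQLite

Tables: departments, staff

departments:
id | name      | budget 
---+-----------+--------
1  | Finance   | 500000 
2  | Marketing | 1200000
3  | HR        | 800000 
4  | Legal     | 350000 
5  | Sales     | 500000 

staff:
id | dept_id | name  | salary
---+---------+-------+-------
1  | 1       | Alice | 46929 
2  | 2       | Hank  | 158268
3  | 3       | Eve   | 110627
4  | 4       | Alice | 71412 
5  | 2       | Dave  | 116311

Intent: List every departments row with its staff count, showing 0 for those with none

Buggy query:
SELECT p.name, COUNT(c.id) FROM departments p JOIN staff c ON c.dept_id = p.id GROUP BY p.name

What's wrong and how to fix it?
Bug: INNER JOIN drops departments rows that have no matching staff rows

Fix: Switch to LEFT JOIN to retain unmatched parent rows

Corrected query:
SELECT p.name, COUNT(c.id) FROM departments p LEFT JOIN staff c ON c.dept_id = p.id GROUP BY p.name

Result:
name      | COUNT(c.id)
----------+------------
Finance   | 1          
HR        | 1          
Legal     | 1          
Marketing | 2          
Sales     | 0          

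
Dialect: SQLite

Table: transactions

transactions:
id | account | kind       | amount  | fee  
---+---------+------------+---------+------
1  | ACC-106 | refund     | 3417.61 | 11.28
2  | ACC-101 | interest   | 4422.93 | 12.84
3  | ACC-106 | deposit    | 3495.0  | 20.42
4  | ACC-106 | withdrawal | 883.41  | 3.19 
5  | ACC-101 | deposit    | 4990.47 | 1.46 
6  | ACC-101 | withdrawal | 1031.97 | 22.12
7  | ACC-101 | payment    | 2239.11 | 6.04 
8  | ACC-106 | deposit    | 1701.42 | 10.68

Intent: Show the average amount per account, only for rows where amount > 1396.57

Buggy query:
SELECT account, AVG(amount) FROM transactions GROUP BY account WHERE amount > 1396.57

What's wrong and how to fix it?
Bug: WHERE cannot follow GROUP BY

Fix: Move the WHERE clause before GROUP BY

Corrected query:
SELECT account, AVG(amount) FROM transactions WHERE amount > 1396.57 GROUP BY account

Result:
account | AVG(amount)
--------+------------
ACC-101 | 3884.17    
ACC-106 | 2871.343333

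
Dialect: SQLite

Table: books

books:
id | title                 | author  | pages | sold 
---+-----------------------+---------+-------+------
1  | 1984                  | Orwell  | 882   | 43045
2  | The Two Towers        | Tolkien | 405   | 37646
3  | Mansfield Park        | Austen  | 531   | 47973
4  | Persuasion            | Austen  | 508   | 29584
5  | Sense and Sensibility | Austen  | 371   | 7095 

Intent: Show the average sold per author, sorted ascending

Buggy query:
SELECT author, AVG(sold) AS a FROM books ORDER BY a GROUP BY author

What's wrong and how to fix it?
Bug: ORDER BY appears before GROUP BY; SQL clause order requires GROUP BY first

Fix: Move ORDER BY to the end, after GROUP BY

Corrected query:
SELECT author, AVG(sold) AS a FROM books GROUP BY author ORDER BY a

Result:
author  | a           
--------+-------------
Austen  | 28217.333333
Tolkien | 37646       
Orwell  | 43045       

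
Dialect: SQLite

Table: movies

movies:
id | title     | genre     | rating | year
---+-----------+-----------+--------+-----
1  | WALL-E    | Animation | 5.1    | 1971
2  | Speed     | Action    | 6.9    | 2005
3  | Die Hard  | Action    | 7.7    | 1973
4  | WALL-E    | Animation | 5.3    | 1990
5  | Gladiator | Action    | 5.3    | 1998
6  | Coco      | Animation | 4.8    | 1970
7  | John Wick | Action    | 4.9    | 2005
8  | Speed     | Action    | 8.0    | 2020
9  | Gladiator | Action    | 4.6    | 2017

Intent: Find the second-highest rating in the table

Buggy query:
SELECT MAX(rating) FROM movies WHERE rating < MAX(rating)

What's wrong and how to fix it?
Bug: The inner MAX is an aggregate inside WHERE, which is not allowed

Fix: Compute the overall MAX in a subquery, then take MAX of rows below it

Corrected query:
SELECT MAX(rating) FROM movies WHERE rating < (SELECT MAX(rating) FROM movies)

Result:
MAX(rating)
-----------
7.7        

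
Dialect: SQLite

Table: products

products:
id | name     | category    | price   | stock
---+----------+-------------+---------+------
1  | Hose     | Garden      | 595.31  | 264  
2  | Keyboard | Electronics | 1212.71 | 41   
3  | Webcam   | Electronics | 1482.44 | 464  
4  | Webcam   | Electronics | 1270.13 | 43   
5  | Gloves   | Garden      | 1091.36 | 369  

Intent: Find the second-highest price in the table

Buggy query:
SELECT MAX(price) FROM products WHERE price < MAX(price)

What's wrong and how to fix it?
Bug: MAX(price) on the right of the comparison is an aggregate-in-WHERE error

Fix: Compute the overall MAX in a subquery, then take MAX of rows below it

Corrected query:
SELECT MAX(price) FROM products WHERE price < (SELECT MAX(price) FROM products)

Result:
MAX(price)
----------
1270.13   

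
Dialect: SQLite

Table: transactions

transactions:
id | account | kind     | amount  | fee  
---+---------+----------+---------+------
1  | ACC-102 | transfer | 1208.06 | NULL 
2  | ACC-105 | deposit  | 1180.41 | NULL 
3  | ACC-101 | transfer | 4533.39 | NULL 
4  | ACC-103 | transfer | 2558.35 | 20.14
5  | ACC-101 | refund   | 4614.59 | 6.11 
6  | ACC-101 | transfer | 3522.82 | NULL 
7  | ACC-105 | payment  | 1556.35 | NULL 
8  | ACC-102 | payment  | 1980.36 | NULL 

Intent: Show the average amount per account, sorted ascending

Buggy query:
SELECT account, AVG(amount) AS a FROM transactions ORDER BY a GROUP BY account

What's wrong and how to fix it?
Bug: GROUP BY must precede ORDER BY

Fix: Move ORDER BY to the end, after GROUP BY

Corrected query:
SELECT account, AVG(amount) AS a FROM transactions GROUP BY account ORDER BY a

Result:
account | a      
--------+--------
ACC-105 | 1368.38
ACC-102 | 1594.21
ACC-103 | 2558.35
ACC-101 | 4223.6 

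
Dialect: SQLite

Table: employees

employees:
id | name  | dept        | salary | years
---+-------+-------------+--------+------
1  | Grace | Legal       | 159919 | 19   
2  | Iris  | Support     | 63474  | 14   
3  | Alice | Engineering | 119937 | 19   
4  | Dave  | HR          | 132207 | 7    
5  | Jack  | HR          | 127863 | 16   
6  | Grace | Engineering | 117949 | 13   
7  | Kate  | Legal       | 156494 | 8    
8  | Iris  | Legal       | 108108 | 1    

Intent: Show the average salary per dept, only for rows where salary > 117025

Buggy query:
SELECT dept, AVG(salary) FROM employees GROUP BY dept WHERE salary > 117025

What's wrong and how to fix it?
Bug: WHERE cannot follow GROUP BY

Fix: Place WHERE between FROM and GROUP BY

Corrected query:
SELECT dept, AVG(salary) FROM employees WHERE salary > 117025 GROUP BY dept

Result:
dept        | AVG(salary)
------------+------------
Engineering | 118943     
HR          | 130035     
Legal       | 158206.5   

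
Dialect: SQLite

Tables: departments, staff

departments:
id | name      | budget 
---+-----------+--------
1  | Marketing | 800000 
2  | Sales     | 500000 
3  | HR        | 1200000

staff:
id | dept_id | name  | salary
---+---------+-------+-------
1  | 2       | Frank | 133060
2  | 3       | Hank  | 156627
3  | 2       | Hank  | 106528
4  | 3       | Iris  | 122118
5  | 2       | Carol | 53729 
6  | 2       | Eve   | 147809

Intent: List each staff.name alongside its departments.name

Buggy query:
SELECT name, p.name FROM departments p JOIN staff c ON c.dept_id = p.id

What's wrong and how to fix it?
Bug: 'name' exists in both joined tables, so the database can't tell which one is meant

Fix: Prefix ambiguous columns with the table alias

Corrected query:
SELECT c.name, p.name FROM departments p JOIN staff c ON c.dept_id = p.id

Result:
name  | name 
------+------
Frank | Sales
Hank  | HR   
Hank  | Sales
Iris  | HR   
Carol | Sales
Eve   | Sales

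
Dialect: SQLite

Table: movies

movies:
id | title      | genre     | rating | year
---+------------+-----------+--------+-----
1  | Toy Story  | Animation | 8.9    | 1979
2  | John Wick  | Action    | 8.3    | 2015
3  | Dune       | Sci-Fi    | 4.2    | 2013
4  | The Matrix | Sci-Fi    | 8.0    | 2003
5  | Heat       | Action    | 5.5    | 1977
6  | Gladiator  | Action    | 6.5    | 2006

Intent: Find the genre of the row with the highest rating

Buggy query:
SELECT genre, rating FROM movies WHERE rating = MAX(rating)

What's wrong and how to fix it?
Bug: WHERE is evaluated per row; an aggregate over the whole table isn't defined there

Fix: Use a subquery: WHERE rating = (SELECT MAX(rating) FROM movies)

Corrected query:
SELECT genre, rating FROM movies WHERE rating = (SELECT MAX(rating) FROM movies)

Result:
genre     | rating
----------+-------
Animation | 8.9   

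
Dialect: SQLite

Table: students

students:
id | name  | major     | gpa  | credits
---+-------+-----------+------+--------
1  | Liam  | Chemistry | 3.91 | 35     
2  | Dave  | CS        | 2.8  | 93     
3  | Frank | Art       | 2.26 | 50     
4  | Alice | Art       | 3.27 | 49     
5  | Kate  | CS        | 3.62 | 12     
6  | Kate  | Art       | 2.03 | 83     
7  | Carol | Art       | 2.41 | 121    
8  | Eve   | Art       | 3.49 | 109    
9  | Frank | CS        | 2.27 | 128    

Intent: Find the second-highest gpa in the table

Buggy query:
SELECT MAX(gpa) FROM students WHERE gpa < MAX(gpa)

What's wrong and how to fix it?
Bug: The inner MAX is an aggregate inside WHERE, which is not allowed

Fix: Compute the overall MAX in a subquery, then take MAX of rows below it

Corrected query:
SELECT MAX(gpa) FROM students WHERE gpa < (SELECT MAX(gpa) FROM students)

Result:
MAX(gpa)
--------
3.62    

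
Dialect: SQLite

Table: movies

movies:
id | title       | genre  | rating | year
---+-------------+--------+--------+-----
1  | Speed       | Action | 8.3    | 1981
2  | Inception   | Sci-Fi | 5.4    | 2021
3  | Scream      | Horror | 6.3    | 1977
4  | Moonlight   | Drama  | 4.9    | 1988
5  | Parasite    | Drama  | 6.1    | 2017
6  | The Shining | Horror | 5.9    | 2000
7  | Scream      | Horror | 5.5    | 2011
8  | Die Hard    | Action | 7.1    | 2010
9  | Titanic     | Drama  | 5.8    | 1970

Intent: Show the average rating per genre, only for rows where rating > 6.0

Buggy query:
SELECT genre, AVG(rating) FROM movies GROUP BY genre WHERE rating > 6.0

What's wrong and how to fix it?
Bug: WHERE cannot follow GROUP BY

Fix: Move the WHERE clause before GROUP BY

Corrected query:
SELECT genre, AVG(rating) FROM movies WHERE rating > 6.0 GROUP BY genre

Result:
genre  | AVG(rating)
-------+------------
Action | 7.7        
Drama  | 6.1        
Horror | 6.3        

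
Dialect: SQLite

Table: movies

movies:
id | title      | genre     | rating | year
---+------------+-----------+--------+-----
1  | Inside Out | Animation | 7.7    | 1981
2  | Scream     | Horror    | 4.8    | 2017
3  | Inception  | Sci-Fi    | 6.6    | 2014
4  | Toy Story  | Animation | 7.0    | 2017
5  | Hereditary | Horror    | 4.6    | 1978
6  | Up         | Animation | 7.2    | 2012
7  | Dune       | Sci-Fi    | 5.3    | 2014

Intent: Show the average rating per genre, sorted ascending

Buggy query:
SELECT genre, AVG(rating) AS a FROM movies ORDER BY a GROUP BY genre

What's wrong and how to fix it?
Bug: GROUP BY must precede ORDER BY

Fix: Move ORDER BY to the end, after GROUP BY

Corrected query:
SELECT genre, AVG(rating) AS a FROM movies GROUP BY genre ORDER BY a

Result:
genre     | a   
----------+-----
Horror    | 4.7 
Sci-Fi    | 5.95
Animation | 7.3 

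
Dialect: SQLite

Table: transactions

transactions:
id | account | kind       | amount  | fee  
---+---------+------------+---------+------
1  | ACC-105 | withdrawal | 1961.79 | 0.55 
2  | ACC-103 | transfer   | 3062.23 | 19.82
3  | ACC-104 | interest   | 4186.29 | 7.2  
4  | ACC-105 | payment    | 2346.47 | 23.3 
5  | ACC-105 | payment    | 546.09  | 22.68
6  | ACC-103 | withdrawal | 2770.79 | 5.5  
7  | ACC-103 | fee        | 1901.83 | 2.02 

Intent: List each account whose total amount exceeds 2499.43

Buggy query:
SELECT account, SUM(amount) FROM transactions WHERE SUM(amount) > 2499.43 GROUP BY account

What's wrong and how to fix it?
Bug: WHERE runs before GROUP BY, so aggregates aren't available there

Fix: Use HAVING (which filters groups after aggregation) instead of WHERE

Corrected query:
SELECT account, SUM(amount) FROM transactions GROUP BY account HAVING SUM(amount) > 2499.43

Result:
account | SUM(amount)
--------+------------
ACC-103 | 7734.85    
ACC-104 | 4186.29    
ACC-105 | 4854.35    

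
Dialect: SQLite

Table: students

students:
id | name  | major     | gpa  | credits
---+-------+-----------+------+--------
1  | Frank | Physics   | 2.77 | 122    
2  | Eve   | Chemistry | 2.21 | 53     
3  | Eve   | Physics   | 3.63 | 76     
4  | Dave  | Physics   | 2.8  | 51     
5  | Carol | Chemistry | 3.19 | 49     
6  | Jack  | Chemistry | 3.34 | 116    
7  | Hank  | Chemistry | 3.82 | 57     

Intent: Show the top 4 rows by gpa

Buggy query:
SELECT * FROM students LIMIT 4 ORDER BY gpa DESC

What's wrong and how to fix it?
Bug: LIMIT must come after ORDER BY

Fix: Swap the clauses: ORDER BY first, then LIMIT

Corrected query:
SELECT * FROM students ORDER BY gpa DESC LIMIT 4

Result:
id | name  | major     | gpa  | credits
---+-------+-----------+------+--------
7  | Hank  | Chemistry | 3.82 | 57     
3  | Eve   | Physics   | 3.63 | 76     
6  | Jack  | Chemistry | 3.34 | 116    
5  | Carol | Chemistry | 3.19 | 49     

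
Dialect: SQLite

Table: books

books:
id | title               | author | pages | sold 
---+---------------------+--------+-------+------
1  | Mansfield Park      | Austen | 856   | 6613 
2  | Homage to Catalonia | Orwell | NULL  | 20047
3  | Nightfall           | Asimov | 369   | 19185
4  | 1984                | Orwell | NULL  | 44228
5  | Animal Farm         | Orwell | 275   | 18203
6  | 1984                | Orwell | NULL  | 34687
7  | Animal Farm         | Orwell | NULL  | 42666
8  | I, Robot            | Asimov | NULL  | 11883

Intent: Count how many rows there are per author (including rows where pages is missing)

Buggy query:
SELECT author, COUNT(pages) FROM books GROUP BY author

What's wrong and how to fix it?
Bug: COUNT(column) counts non-NULL values only; rows with NULL pages aren't counted

Fix: Replace COUNT(pages) with COUNT(*)

Corrected query:
SELECT author, COUNT(*) FROM books GROUP BY author

Result:
author | COUNT(*)
-------+---------
Asimov | 2       
Austen | 1       
Orwell | 5       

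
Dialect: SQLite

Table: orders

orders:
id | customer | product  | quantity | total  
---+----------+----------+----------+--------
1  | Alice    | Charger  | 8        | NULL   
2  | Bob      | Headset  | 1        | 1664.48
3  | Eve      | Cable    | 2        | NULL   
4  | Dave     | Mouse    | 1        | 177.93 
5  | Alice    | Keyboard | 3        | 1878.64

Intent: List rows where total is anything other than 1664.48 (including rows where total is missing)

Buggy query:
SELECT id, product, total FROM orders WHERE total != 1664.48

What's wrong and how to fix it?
Bug: Inequality against NULL is unknown, not true; rows with NULL are dropped

Fix: Handle NULL separately with IS NULL alongside the inequality

Corrected query:
SELECT id, product, total FROM orders WHERE total != 1664.48 OR total IS NULL

Result:
id | product  | total  
---+----------+--------
1  | Charger  | NULL   
3  | Cable    | NULL   
4  | Mouse    | 177.93 
5  | Keyboard | 1878.64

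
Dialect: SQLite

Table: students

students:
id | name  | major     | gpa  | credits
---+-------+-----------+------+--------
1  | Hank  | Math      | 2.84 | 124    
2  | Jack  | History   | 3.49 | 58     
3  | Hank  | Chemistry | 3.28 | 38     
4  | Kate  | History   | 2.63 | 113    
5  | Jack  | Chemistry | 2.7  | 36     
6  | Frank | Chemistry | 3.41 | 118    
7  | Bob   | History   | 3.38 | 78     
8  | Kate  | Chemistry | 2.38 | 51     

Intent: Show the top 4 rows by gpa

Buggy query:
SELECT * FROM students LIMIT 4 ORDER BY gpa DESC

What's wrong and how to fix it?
Bug: LIMIT must come after ORDER BY

Fix: Swap the clauses: ORDER BY first, then LIMIT

Corrected query:
SELECT * FROM students ORDER BY gpa DESC LIMIT 4

Result:
id | name  | major     | gpa  | credits
---+-------+-----------+------+--------
2  | Jack  | History   | 3.49 | 58     
6  | Frank | Chemistry | 3.41 | 118    
7  | Bob   | History   | 3.38 | 78     
3  | Hank  | Chemistry | 3.28 | 38     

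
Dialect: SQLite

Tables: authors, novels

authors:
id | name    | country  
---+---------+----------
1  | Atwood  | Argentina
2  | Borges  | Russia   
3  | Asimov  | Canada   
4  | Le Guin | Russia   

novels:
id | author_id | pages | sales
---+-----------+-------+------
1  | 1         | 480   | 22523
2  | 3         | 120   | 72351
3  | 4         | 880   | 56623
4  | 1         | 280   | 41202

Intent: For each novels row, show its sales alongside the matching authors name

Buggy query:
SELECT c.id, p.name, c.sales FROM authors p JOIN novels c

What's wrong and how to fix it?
Bug: Missing join condition: each novels row is matched to all authors rows instead of just its own

Fix: Add ON c.author_id = p.id to the JOIN

Corrected query:
SELECT c.id, p.name, c.sales FROM authors p JOIN novels c ON c.author_id = p.id

Result:
id | name    | sales
---+---------+------
1  | Atwood  | 22523
2  | Asimov  | 72351
3  | Le Guin | 56623
4  | Atwood  | 41202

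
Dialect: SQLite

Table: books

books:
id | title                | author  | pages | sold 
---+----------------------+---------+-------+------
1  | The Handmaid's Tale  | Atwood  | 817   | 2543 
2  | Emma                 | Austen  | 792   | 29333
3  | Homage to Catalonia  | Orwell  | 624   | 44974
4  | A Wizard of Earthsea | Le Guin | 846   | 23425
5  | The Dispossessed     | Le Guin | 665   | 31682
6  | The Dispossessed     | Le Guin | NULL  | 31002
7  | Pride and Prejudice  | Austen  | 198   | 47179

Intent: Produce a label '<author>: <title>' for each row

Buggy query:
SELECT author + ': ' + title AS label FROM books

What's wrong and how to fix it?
Bug: '+' is numeric addition; on text columns SQLite converts them to 0 instead of concatenating

Fix: Use the || operator for string concatenation

Corrected query:
SELECT author || ': ' || title AS label FROM books

Result:
label                        
-----------------------------
Atwood: The Handmaid's Tale  
Austen: Emma                 
Orwell: Homage to Catalonia  
Le Guin: A Wizard of Earthsea
Le Guin: The Dispossessed    
Le Guin: The Dispossessed    
Austen: Pride and Prejudice  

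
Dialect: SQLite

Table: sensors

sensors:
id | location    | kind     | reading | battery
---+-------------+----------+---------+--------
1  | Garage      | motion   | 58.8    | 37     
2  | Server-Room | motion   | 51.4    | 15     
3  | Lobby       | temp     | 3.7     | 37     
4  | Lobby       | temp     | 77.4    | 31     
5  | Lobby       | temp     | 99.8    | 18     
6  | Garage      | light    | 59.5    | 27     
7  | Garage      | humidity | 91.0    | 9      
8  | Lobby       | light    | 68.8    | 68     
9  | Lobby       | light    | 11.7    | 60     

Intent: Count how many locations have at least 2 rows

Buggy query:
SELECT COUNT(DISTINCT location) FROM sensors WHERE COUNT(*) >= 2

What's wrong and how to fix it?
Bug: COUNT(*) cannot appear in WHERE; the per-group count doesn't exist yet

Fix: Group first with HAVING COUNT(*) >= 2, then COUNT the resulting groups

Corrected query:
SELECT COUNT(*) FROM (SELECT location FROM sensors GROUP BY location HAVING COUNT(*) >= 2)

Result:
COUNT(*)
--------
2       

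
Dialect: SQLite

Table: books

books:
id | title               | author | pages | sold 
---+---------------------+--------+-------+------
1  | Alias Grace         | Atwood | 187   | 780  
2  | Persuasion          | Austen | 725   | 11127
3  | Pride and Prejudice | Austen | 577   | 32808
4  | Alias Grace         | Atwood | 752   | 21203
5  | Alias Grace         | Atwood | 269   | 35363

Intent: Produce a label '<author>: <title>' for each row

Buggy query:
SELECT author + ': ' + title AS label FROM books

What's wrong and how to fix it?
Bug: '+' is numeric addition; on text columns SQLite converts them to 0 instead of concatenating

Fix: Use the || operator for string concatenation

Corrected query:
SELECT author || ': ' || title AS label FROM books

Result:
label                      
---------------------------
Atwood: Alias Grace        
Austen: Persuasion         
Austen: Pride and Prejudice
Atwood: Alias Grace        
Atwood: Alias Grace        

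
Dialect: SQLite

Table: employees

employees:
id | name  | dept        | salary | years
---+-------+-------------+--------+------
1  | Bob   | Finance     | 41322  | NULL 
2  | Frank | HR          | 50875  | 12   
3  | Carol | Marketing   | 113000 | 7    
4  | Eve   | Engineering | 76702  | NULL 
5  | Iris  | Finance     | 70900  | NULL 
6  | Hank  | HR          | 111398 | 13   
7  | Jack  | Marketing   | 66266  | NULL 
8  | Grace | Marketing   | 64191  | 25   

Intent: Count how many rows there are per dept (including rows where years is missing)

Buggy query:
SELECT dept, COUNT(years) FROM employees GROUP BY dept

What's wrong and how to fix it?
Bug: COUNT(years) skips NULLs, so groups with missing years are undercounted

Fix: Replace COUNT(years) with COUNT(*)

Corrected query:
SELECT dept, COUNT(*) FROM employees GROUP BY dept

Result:
dept        | COUNT(*)
------------+---------
Engineering | 1       
Finance     | 2       
HR          | 2       
Marketing   | 3       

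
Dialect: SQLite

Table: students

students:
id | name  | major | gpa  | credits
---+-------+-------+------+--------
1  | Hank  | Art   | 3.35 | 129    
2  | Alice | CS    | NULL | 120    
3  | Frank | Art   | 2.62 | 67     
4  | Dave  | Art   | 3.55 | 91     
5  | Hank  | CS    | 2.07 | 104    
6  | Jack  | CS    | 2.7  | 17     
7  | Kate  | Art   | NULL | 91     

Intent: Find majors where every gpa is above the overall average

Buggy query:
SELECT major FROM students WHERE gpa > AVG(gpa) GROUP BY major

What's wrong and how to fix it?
Bug: AVG() is an aggregate; it can't sit directly in WHERE

Fix: Compute the overall average in a scalar subquery and compare each group's MIN against it in HAVING

Corrected query:
SELECT major FROM students GROUP BY major HAVING MIN(gpa) > (SELECT AVG(gpa) FROM students)

Result:
(no rows)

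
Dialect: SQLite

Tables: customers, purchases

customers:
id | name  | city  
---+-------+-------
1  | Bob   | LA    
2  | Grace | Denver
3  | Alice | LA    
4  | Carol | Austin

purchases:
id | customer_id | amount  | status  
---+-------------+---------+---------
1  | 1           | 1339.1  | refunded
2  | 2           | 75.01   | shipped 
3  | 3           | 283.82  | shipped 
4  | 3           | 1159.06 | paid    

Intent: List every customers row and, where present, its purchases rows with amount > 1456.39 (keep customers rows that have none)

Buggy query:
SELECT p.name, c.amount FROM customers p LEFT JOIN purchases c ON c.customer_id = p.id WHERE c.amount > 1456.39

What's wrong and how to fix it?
Bug: Filtering c.amount in WHERE discards the NULL rows produced by LEFT JOIN, turning it into an inner join

Fix: Move the right-table condition into the ON clause so unmatched parents are kept

Corrected query:
SELECT p.name, c.amount FROM customers p LEFT JOIN purchases c ON c.customer_id = p.id AND c.amount > 1456.39

Result:
name  | amount
------+-------
Bob   | NULL  
Grace | NULL  
Alice | NULL  
Carol | NULL  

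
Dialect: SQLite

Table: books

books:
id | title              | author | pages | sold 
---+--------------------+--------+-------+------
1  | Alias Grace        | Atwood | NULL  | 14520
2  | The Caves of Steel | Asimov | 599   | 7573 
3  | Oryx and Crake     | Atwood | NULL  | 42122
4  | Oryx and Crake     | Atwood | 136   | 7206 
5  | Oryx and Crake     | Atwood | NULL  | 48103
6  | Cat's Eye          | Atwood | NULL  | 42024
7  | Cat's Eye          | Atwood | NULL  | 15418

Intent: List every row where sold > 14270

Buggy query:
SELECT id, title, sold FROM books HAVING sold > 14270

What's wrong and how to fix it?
Bug: HAVING filters the output of aggregation, but this query has no GROUP BY and no aggregate functions, so SQLite rejects it (HAVING clause on a non-aggregate query); the condition here is per row

Fix: Replace HAVING with WHERE since the condition applies to individual rows

Corrected query:
SELECT id, title, sold FROM books WHERE sold > 14270

Result:
id | title          | sold 
---+----------------+------
1  | Alias Grace    | 14520
3  | Oryx and Crake | 42122
5  | Oryx and Crake | 48103
6  | Cat's Eye      | 42024
7  | Cat's Eye      | 15418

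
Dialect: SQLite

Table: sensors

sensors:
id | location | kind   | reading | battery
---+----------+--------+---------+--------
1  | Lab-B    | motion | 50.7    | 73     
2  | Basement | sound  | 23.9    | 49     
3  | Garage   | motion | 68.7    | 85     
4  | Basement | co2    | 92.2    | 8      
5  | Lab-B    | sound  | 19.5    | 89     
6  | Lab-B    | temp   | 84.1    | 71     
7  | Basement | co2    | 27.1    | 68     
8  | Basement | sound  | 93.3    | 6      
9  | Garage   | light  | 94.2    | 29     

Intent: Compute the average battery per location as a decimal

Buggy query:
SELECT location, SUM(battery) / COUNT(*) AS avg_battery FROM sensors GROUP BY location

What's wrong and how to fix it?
Bug: SUM(battery) and COUNT(*) are both integers; the division truncates the fractional part

Fix: Multiply by 1.0 (or CAST to REAL) to force floating-point division

Corrected query:
SELECT location, SUM(battery) * 1.0 / COUNT(*) AS avg_battery FROM sensors GROUP BY location

Result:
location | avg_battery
---------+------------
Basement | 32.75      
Garage   | 57         
Lab-B    | 77.666667  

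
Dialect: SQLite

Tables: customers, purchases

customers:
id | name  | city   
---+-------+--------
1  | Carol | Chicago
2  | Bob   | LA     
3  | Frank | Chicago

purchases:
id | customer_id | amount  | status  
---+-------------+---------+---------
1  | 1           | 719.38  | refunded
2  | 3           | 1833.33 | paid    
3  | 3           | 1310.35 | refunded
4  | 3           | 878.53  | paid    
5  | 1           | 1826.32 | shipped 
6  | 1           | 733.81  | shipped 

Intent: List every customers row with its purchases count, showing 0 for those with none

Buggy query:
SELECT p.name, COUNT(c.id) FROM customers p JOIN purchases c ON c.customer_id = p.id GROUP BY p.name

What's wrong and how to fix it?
Bug: An inner join excludes parents with zero children

Fix: Use LEFT JOIN so parents without children still appear (COUNT(c.id) gives 0)

Corrected query:
SELECT p.name, COUNT(c.id) FROM customers p LEFT JOIN purchases c ON c.customer_id = p.id GROUP BY p.name

Result:
name  | COUNT(c.id)
------+------------
Bob   | 0          
Carol | 3          
Frank | 3          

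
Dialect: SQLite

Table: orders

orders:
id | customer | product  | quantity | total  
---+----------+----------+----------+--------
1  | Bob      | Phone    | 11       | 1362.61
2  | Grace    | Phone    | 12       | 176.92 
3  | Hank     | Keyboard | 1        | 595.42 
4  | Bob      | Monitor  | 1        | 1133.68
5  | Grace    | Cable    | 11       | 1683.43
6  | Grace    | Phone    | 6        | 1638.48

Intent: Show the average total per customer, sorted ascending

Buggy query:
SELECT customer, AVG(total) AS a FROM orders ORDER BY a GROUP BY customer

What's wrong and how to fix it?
Bug: GROUP BY must precede ORDER BY

Fix: Move ORDER BY to the end, after GROUP BY

Corrected query:
SELECT customer, AVG(total) AS a FROM orders GROUP BY customer ORDER BY a

Result:
customer | a          
---------+------------
Hank     | 595.42     
Grace    | 1166.276667
Bob      | 1248.145   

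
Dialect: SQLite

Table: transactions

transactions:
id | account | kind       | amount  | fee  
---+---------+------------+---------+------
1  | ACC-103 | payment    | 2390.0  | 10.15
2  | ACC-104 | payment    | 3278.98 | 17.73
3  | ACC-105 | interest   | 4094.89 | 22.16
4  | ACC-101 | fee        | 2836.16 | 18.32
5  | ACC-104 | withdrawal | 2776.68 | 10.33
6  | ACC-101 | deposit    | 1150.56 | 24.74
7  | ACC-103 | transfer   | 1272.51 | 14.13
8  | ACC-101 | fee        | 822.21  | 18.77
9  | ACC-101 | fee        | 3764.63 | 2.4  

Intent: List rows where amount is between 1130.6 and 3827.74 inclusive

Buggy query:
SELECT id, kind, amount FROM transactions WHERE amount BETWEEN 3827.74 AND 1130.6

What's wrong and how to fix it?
Bug: The bounds are reversed; BETWEEN a AND b requires a <= b to match anything

Fix: Swap the bounds so the smaller value comes first

Corrected query:
SELECT id, kind, amount FROM transactions WHERE amount BETWEEN 1130.6 AND 3827.74

Result:
id | kind       | amount 
---+------------+--------
1  | payment    | 2390   
2  | payment    | 3278.98
4  | fee        | 2836.16
5  | withdrawal | 2776.68
6  | deposit    | 1150.56
7  | transfer   | 1272.51
9  | fee        | 3764.63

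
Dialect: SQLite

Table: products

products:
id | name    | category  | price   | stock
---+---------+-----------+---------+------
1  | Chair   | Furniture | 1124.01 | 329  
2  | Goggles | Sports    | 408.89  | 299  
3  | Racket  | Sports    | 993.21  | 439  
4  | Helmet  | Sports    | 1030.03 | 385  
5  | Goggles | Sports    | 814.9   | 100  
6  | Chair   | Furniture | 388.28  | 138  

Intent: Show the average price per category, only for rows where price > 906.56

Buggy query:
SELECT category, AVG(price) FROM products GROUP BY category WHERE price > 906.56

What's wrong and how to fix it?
Bug: Row-level WHERE must come before GROUP BY in the clause order

Fix: Place WHERE between FROM and GROUP BY

Corrected query:
SELECT category, AVG(price) FROM products WHERE price > 906.56 GROUP BY category

Result:
category  | AVG(price)
----------+-----------
Furniture | 1124.01   
Sports    | 1011.62   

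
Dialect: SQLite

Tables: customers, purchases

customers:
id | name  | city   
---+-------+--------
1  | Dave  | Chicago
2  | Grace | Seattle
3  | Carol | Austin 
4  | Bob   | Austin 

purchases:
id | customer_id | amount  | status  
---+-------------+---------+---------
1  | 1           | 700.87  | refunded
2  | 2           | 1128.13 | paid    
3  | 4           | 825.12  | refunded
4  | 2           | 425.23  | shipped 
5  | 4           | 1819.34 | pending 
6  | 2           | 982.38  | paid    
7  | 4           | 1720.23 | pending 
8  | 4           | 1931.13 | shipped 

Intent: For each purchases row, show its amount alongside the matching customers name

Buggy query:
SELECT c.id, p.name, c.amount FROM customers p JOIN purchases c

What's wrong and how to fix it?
Bug: Missing join condition: each purchases row is matched to all customers rows instead of just its own

Fix: Add ON c.customer_id = p.id to the JOIN

Corrected query:
SELECT c.id, p.name, c.amount FROM customers p JOIN purchases c ON c.customer_id = p.id

Result:
id | name  | amount 
---+-------+--------
1  | Dave  | 700.87 
2  | Grace | 1128.13
3  | Bob   | 825.12 
4  | Grace | 425.23 
5  | Bob   | 1819.34
6  | Grace | 982.38 
7  | Bob   | 1720.23
8  | Bob   | 1931.13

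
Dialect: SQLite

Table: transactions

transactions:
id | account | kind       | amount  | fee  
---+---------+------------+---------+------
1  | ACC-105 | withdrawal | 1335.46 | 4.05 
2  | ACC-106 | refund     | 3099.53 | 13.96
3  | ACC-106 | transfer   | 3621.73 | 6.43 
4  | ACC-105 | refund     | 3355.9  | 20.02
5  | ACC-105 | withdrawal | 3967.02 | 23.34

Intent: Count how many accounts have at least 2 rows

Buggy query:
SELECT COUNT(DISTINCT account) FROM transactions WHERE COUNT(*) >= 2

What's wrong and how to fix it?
Bug: COUNT(*) cannot appear in WHERE; the per-group count doesn't exist yet

Fix: Group first with HAVING COUNT(*) >= 2, then COUNT the resulting groups

Corrected query:
SELECT COUNT(*) FROM (SELECT account FROM transactions GROUP BY account HAVING COUNT(*) >= 2)

Result:
COUNT(*)
--------
2       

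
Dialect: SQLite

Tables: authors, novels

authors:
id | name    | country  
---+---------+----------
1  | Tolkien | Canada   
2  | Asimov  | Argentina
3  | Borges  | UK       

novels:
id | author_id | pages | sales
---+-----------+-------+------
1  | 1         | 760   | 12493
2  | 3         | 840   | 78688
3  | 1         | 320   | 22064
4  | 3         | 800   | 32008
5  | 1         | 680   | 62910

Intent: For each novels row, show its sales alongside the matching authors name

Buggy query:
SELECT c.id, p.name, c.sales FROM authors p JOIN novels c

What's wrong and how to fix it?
Bug: JOIN with no ON clause produces a cartesian product; every novels row pairs with every authors row

Fix: Specify the join condition linking the foreign key to the parent id

Corrected query:
SELECT c.id, p.name, c.sales FROM authors p JOIN novels c ON c.author_id = p.id

Result:
id | name    | sales
---+---------+------
1  | Tolkien | 12493
2  | Borges  | 78688
3  | Tolkien | 22064
4  | Borges  | 32008
5  | Tolkien | 62910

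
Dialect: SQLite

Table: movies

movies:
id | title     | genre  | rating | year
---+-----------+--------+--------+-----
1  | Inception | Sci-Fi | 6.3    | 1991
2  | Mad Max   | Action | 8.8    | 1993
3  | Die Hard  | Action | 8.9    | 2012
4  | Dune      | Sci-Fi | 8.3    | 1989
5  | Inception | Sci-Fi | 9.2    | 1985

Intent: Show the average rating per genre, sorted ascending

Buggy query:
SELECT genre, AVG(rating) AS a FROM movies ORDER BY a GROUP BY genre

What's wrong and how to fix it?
Bug: GROUP BY must precede ORDER BY

Fix: Reorder: SELECT … FROM … GROUP BY … ORDER BY …

Corrected query:
SELECT genre, AVG(rating) AS a FROM movies GROUP BY genre ORDER BY a

Result:
genre  | a       
-------+---------
Sci-Fi | 7.933333
Action | 8.85    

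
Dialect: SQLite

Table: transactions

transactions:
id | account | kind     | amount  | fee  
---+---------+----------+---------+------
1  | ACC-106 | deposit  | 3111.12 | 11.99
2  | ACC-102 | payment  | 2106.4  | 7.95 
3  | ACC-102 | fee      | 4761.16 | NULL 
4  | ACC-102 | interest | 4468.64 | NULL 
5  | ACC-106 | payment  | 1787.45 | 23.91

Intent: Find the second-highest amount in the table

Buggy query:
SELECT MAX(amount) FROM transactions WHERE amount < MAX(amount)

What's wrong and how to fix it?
Bug: MAX(amount) on the right of the comparison is an aggregate-in-WHERE error

Fix: Compute the overall MAX in a subquery, then take MAX of rows below it

Corrected query:
SELECT MAX(amount) FROM transactions WHERE amount < (SELECT MAX(amount) FROM transactions)

Result:
MAX(amount)
-----------
4468.64    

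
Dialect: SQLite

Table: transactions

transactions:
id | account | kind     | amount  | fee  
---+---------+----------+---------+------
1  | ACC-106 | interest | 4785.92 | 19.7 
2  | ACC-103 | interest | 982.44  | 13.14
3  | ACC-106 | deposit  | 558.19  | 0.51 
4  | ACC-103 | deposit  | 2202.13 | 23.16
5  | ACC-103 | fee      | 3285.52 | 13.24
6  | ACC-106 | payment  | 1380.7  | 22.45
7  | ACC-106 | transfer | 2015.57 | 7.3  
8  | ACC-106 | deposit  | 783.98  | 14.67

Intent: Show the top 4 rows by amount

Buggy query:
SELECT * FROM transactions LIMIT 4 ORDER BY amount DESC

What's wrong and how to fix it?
Bug: LIMIT must come after ORDER BY

Fix: Sort with ORDER BY, then apply LIMIT

Corrected query:
SELECT * FROM transactions ORDER BY amount DESC LIMIT 4

Result:
id | account | kind     | amount  | fee  
---+---------+----------+---------+------
1  | ACC-106 | interest | 4785.92 | 19.7 
5  | ACC-103 | fee      | 3285.52 | 13.24
4  | ACC-103 | deposit  | 2202.13 | 23.16
7  | ACC-106 | transfer | 2015.57 | 7.3  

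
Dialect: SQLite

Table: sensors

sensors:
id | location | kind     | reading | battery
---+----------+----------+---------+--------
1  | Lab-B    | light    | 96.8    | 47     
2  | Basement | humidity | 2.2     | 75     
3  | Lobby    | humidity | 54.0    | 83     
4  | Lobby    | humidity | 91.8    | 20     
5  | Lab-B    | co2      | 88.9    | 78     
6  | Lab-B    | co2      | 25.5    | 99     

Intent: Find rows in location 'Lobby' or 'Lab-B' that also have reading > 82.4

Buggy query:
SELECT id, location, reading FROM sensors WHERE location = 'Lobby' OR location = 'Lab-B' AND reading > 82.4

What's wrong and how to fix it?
Bug: AND binds tighter than OR, so this parses as location = 'Lobby' OR (location = 'Lab-B' AND reading > 82.4)

Fix: Group the OR with parentheses (or use IN), then AND the threshold

Corrected query:
SELECT id, location, reading FROM sensors WHERE (location = 'Lobby' OR location = 'Lab-B') AND reading > 82.4

Result:
id | location | reading
---+----------+--------
1  | Lab-B    | 96.8   
4  | Lobby    | 91.8   
5  | Lab-B    | 88.9   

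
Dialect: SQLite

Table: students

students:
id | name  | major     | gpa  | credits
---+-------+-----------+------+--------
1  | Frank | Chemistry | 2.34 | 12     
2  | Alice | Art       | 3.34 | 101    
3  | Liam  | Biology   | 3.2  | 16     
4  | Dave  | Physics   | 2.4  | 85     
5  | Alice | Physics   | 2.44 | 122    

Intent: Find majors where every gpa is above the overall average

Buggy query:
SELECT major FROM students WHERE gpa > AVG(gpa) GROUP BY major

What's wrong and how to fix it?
Bug: WHERE evaluates per row before aggregation, so AVG() is unavailable

Fix: Use a subquery for AVG and a HAVING MIN(...) filter so the condition holds for every row in the group

Corrected query:
SELECT major FROM students GROUP BY major HAVING MIN(gpa) > (SELECT AVG(gpa) FROM students)

Result:
major  
-------
Art    
Biology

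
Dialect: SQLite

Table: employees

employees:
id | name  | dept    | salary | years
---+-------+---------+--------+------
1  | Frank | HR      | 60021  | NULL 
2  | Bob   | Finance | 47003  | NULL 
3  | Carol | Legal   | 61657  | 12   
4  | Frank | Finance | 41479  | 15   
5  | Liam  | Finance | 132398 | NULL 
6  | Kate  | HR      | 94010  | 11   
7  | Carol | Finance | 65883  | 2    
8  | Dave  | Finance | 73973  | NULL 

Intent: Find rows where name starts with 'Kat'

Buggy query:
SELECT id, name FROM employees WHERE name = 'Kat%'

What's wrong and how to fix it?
Bug: '=' compares the literal string including the % character; pattern matching needs LIKE

Fix: Use LIKE for wildcard pattern matching

Corrected query:
SELECT id, name FROM employees WHERE name LIKE 'Kat%'

Result:
id | name
---+-----
6  | Kate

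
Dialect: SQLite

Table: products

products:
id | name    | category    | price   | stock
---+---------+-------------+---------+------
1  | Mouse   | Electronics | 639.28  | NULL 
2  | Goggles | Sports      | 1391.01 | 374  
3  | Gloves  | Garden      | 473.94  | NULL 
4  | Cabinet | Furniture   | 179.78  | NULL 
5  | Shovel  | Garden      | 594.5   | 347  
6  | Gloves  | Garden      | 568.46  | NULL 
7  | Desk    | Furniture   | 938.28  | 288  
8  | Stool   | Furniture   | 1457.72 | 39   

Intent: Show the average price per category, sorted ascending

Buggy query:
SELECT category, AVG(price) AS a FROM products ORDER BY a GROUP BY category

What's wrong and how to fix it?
Bug: GROUP BY must precede ORDER BY

Fix: Move ORDER BY to the end, after GROUP BY

Corrected query:
SELECT category, AVG(price) AS a FROM products GROUP BY category ORDER BY a

Result:
category    | a         
------------+-----------
Garden      | 545.633333
Electronics | 639.28    
Furniture   | 858.593333
Sports      | 1391.01   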